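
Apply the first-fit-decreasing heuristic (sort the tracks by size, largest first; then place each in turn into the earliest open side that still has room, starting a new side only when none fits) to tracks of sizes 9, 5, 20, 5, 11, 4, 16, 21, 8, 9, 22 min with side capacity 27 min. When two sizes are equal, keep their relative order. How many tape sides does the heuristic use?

5

Sorted descending: 22, 21, 20, 16, 11, 9, 9, 8, 5, 5, 4.
  22 → side 1 (new)  [load 22/27]
  21 → side 2 (new)  [load 21/27]
  20 → side 3 (new)  [load 20/27]
  16 → side 4 (new)  [load 16/27]
  11 → side 4  [load 27/27]
  9 → side 5 (new)  [load 9/27]
  9 → side 5  [load 18/27]
  8 → side 5  [load 26/27]
  5 → side 1  [load 27/27]
  5 → side 2  [load 26/27]
  4 → side 3  [load 24/27]
5 tape sides opened.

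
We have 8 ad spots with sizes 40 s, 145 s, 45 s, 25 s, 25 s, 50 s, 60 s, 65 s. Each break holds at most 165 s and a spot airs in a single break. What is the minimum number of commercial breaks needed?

3

Total = 145 + 65 + 60 + 50 + 45 + 40 + 25 + 25 = 455 s.
Lower bound: ⌈455/165⌉ = 3 commercial breaks.
A packing using 3 commercial breaks:
  break 1: 145 = 145
  break 2: 65 + 60 + 40 = 165
  break 3: 50 + 45 + 25 + 25 = 145
This matches the lower bound, so 3 is optimal.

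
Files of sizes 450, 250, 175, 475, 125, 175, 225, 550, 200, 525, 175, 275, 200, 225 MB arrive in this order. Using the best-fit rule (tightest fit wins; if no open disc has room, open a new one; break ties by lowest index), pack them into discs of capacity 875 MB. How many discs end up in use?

5

  450 → disc 1 (new)  [load 450/875]
  250 → disc 1  [load 700/875]
  175 → disc 1  [load 875/875]
  475 → disc 2 (new)  [load 475/875]
  125 → disc 2  [load 600/875]
  175 → disc 2  [load 775/875]
  225 → disc 3 (new)  [load 225/875]
  550 → disc 3  [load 775/875]
  200 → disc 4 (new)  [load 200/875]
  525 → disc 4  [load 725/875]
  175 → disc 5 (new)  [load 175/875]
  275 → disc 5  [load 450/875]
  200 → disc 5  [load 650/875]
  225 → disc 5  [load 875/875]
5 discs opened.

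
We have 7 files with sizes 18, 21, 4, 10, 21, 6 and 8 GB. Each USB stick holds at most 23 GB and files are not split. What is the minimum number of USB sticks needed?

5

Total = 21 + 21 + 18 + 10 + 8 + 6 + 4 = 88 GB.
Lower bound: ⌈88/23⌉ = 4 USB sticks.
A packing using 5 USB sticks:
  USB stick 1: 21 = 21
  USB stick 2: 21 = 21
  USB stick 3: 18 + 4 = 22
  USB stick 4: 10 + 8 = 18
  USB stick 5: 6 = 6
No arrangement into 4 USB sticks stays within capacity, so 5 is optimal.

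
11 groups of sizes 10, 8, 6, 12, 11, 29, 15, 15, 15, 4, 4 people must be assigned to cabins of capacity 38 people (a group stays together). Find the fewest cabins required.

4

Total = 29 + 15 + 15 + 15 + 12 + 11 + 10 + 8 + 6 + 4 + 4 = 129 people.
Lower bound: ⌈129/38⌉ = 4 cabins.
A packing using 4 cabins:
  cabin 1: 29 + 8 = 37
  cabin 2: 15 + 15 + 6 = 36
  cabin 3: 15 + 12 + 11 = 38
  cabin 4: 10 + 4 + 4 = 18
This matches the lower bound, so 4 is optimal.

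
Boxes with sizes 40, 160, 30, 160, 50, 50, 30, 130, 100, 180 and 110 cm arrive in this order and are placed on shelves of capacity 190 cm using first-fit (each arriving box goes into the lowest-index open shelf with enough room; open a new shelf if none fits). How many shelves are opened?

  40 → shelf 1 (new)  [load 40/190]
  160 → shelf 2 (new)  [load 160/190]
  30 → shelf 1  [load 70/190]
  160 → shelf 3 (new)  [load 160/190]
  50 → shelf 1  [load 120/190]
  50 → shelf 1  [load 170/190]
  30 → shelf 2  [load 190/190]
  130 → shelf 4 (new)  [load 130/190]
  100 → shelf 5 (new)  [load 100/190]
  180 → shelf 6 (new)  [load 180/190]
  110 → shelf 7 (new)  [load 110/190]
7 shelves opened.

7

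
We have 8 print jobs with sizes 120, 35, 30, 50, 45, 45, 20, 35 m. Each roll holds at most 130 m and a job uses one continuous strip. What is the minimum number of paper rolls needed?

Total = 120 + 50 + 45 + 45 + 35 + 35 + 30 + 20 = 380 m.
Lower bound: ⌈380/130⌉ = 3 paper rolls.
A packing using 3 paper rolls:
  roll 1: 120 = 120
  roll 2: 50 + 45 + 35 = 130
  roll 3: 45 + 35 + 30 + 20 = 130
This matches the lower bound, so 3 is optimal.

3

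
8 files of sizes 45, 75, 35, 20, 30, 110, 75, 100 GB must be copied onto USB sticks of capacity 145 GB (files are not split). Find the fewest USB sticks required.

4

Total = 110 + 100 + 75 + 75 + 45 + 35 + 30 + 20 = 490 GB.
Lower bound: ⌈490/145⌉ = 4 USB sticks.
A packing using 4 USB sticks:
  USB stick 1: 110 + 35 = 145
  USB stick 2: 100 + 45 = 145
  USB stick 3: 75 + 30 + 20 = 125
  USB stick 4: 75 = 75
This matches the lower bound, so 4 is optimal.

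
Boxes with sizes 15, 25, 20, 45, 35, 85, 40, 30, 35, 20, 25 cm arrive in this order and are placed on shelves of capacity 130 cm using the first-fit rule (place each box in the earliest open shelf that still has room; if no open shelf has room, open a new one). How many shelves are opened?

3

  15 → shelf 1 (new)  [load 15/130]
  25 → shelf 1  [load 40/130]
  20 → shelf 1  [load 60/130]
  45 → shelf 1  [load 105/130]
  35 → shelf 2 (new)  [load 35/130]
  85 → shelf 2  [load 120/130]
  40 → shelf 3 (new)  [load 40/130]
  30 → shelf 3  [load 70/130]
  35 → shelf 3  [load 105/130]
  20 → shelf 1  [load 125/130]
  25 → shelf 3  [load 130/130]
3 shelves opened.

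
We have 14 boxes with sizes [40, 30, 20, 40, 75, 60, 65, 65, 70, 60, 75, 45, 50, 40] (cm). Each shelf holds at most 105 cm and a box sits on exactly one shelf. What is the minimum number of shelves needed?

Total = 75 + 75 + 70 + 65 + 65 + 60 + 60 + 50 + 45 + 40 + 40 + 40 + 30 + 20 = 735 cm.
Lower bound: ⌈735/105⌉ = 7 shelves.
A packing using 8 shelves:
  shelf 1: 75 + 30 = 105
  shelf 2: 75 + 20 = 95
  shelf 3: 70 = 70
  shelf 4: 65 + 40 = 105
  shelf 5: 65 + 40 = 105
  shelf 6: 60 + 45 = 105
  shelf 7: 60 + 40 = 100
  shelf 8: 50 = 50
No arrangement into 7 shelves stays within capacity, so 8 is optimal.

8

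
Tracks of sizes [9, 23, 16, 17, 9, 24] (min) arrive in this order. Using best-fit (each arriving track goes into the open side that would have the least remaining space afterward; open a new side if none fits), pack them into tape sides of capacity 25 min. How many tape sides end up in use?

  9 → side 1 (new)  [load 9/25]
  23 → side 2 (new)  [load 23/25]
  16 → side 1  [load 25/25]
  17 → side 3 (new)  [load 17/25]
  9 → side 4 (new)  [load 9/25]
  24 → side 5 (new)  [load 24/25]
5 tape sides opened.

5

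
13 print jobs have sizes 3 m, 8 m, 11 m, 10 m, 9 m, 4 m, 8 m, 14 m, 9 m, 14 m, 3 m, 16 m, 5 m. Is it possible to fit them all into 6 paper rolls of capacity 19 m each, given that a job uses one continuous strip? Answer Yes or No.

Total = 114 m; ⌈114/19⌉ = 6.
The bound of 6 does not rule out 6, but exhaustive search shows no assignment into 6 paper rolls of capacity 19 m exists — the minimum is 7.

No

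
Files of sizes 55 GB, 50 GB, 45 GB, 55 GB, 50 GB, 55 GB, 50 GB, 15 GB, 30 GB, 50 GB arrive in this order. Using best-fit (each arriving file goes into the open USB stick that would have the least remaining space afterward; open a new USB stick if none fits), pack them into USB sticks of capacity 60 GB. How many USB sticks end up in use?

  55 → USB stick 1 (new)  [load 55/60]
  50 → USB stick 2 (new)  [load 50/60]
  45 → USB stick 3 (new)  [load 45/60]
  55 → USB stick 4 (new)  [load 55/60]
  50 → USB stick 5 (new)  [load 50/60]
  55 → USB stick 6 (new)  [load 55/60]
  50 → USB stick 7 (new)  [load 50/60]
  15 → USB stick 3  [load 60/60]
  30 → USB stick 8 (new)  [load 30/60]
  50 → USB stick 9 (new)  [load 50/60]
9 USB sticks opened.

9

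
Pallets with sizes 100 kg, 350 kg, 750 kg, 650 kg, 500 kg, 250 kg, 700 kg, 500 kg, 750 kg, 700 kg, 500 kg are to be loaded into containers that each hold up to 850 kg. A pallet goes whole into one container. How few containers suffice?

Total = 750 + 750 + 700 + 700 + 650 + 500 + 500 + 500 + 350 + 250 + 100 = 5750 kg.
Lower bound: ⌈5750/850⌉ = 7 containers.
Also, 8 pallets each exceed 425 kg, and no two of those can share a container, so at least 8 containers are needed.
A packing using 8 containers:
  container 1: 750 + 100 = 850
  container 2: 750 = 750
  container 3: 700 = 700
  container 4: 700 = 700
  container 5: 650 = 650
  container 6: 500 + 350 = 850
  container 7: 500 + 250 = 750
  container 8: 500 = 500
This matches the lower bound, so 8 is optimal.

8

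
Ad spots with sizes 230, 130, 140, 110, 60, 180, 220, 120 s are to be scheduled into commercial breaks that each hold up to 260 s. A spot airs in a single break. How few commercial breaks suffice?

5

Total = 230 + 220 + 180 + 140 + 130 + 120 + 110 + 60 = 1190 s.
Lower bound: ⌈1190/260⌉ = 5 commercial breaks.
A packing using 5 commercial breaks:
  break 1: 230 = 230
  break 2: 220 = 220
  break 3: 180 + 60 = 240
  break 4: 140 + 120 = 260
  break 5: 130 + 110 = 240
This matches the lower bound, so 5 is optimal.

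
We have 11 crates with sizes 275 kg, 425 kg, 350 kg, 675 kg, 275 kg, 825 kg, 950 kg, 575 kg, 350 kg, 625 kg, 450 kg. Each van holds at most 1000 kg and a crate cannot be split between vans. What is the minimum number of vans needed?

7

Total = 950 + 825 + 675 + 625 + 575 + 450 + 425 + 350 + 350 + 275 + 275 = 5775 kg.
Lower bound: ⌈5775/1000⌉ = 6 vans.
A packing using 7 vans:
  van 1: 950 = 950
  van 2: 825 = 825
  van 3: 675 + 275 = 950
  van 4: 625 + 350 = 975
  van 5: 575 + 425 = 1000
  van 6: 450 + 350 = 800
  van 7: 275 = 275
No arrangement into 6 vans stays within capacity, so 7 is optimal.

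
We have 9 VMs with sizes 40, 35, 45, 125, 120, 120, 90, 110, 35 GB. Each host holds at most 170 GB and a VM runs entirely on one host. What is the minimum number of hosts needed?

5

Total = 125 + 120 + 120 + 110 + 90 + 45 + 40 + 35 + 35 = 720 GB.
Lower bound: ⌈720/170⌉ = 5 hosts.
A packing using 5 hosts:
  host 1: 125 + 45 = 170
  host 2: 120 + 40 = 160
  host 3: 120 + 35 = 155
  host 4: 110 + 35 = 145
  host 5: 90 = 90
This matches the lower bound, so 5 is optimal.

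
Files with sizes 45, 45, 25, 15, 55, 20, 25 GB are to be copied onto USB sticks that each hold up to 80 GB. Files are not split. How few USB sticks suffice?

Total = 55 + 45 + 45 + 25 + 25 + 20 + 15 = 230 GB.
Lower bound: ⌈230/80⌉ = 3 USB sticks.
A packing using 3 USB sticks:
  USB stick 1: 55 + 25 = 80
  USB stick 2: 45 + 25 = 70
  USB stick 3: 45 + 20 + 15 = 80
This matches the lower bound, so 3 is optimal.

3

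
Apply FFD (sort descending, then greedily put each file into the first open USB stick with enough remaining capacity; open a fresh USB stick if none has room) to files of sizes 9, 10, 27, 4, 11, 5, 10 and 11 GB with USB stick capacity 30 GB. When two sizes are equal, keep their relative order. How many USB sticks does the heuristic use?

4

Sorted descending: 27, 11, 11, 10, 10, 9, 5, 4.
  27 → USB stick 1 (new)  [load 27/30]
  11 → USB stick 2 (new)  [load 11/30]
  11 → USB stick 2  [load 22/30]
  10 → USB stick 3 (new)  [load 10/30]
  10 → USB stick 3  [load 20/30]
  9 → USB stick 3  [load 29/30]
  5 → USB stick 2  [load 27/30]
  4 → USB stick 4 (new)  [load 4/30]
4 USB sticks opened.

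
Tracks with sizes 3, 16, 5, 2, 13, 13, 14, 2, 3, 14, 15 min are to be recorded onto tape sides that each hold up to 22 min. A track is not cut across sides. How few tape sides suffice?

6

Total = 16 + 15 + 14 + 14 + 13 + 13 + 5 + 3 + 3 + 2 + 2 = 100 min.
Lower bound: ⌈100/22⌉ = 5 tape sides.
Also, 6 tracks each exceed 11 min, and no two of those can share a side, so at least 6 tape sides are needed.
A packing using 6 tape sides:
  side 1: 16 + 5 = 21
  side 2: 15 + 3 + 3 = 21
  side 3: 14 + 2 + 2 = 18
  side 4: 14 = 14
  side 5: 13 = 13
  side 6: 13 = 13
This matches the lower bound, so 6 is optimal.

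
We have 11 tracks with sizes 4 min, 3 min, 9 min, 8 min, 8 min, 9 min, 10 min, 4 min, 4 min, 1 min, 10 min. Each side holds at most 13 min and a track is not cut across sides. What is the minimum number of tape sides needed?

6

Total = 10 + 10 + 9 + 9 + 8 + 8 + 4 + 4 + 4 + 3 + 1 = 70 min.
Lower bound: ⌈70/13⌉ = 6 tape sides.
A packing using 6 tape sides:
  side 1: 10 + 3 = 13
  side 2: 10 + 1 = 11
  side 3: 9 + 4 = 13
  side 4: 9 + 4 = 13
  side 5: 8 + 4 = 12
  side 6: 8 = 8
This matches the lower bound, so 6 is optimal.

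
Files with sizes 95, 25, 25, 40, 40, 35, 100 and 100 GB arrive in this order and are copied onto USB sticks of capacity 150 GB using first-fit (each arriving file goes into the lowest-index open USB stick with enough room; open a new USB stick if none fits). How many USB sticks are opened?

4

  95 → USB stick 1 (new)  [load 95/150]
  25 → USB stick 1  [load 120/150]
  25 → USB stick 1  [load 145/150]
  40 → USB stick 2 (new)  [load 40/150]
  40 → USB stick 2  [load 80/150]
  35 → USB stick 2  [load 115/150]
  100 → USB stick 3 (new)  [load 100/150]
  100 → USB stick 4 (new)  [load 100/150]
4 USB sticks opened.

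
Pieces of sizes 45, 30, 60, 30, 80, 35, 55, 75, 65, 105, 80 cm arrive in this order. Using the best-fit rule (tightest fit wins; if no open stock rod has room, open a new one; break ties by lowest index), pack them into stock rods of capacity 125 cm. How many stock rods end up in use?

  45 → stock rod 1 (new)  [load 45/125]
  30 → stock rod 1  [load 75/125]
  60 → stock rod 2 (new)  [load 60/125]
  30 → stock rod 1  [load 105/125]
  80 → stock rod 3 (new)  [load 80/125]
  35 → stock rod 3  [load 115/125]
  55 → stock rod 2  [load 115/125]
  75 → stock rod 4 (new)  [load 75/125]
  65 → stock rod 5 (new)  [load 65/125]
  105 → stock rod 6 (new)  [load 105/125]
  80 → stock rod 7 (new)  [load 80/125]
7 stock rods opened.

7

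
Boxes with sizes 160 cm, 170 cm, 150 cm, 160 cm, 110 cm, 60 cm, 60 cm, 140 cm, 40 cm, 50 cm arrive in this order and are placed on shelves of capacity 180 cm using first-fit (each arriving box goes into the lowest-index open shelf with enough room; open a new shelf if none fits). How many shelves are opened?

7

  160 → shelf 1 (new)  [load 160/180]
  170 → shelf 2 (new)  [load 170/180]
  150 → shelf 3 (new)  [load 150/180]
  160 → shelf 4 (new)  [load 160/180]
  110 → shelf 5 (new)  [load 110/180]
  60 → shelf 5  [load 170/180]
  60 → shelf 6 (new)  [load 60/180]
  140 → shelf 7 (new)  [load 140/180]
  40 → shelf 6  [load 100/180]
  50 → shelf 6  [load 150/180]
7 shelves opened.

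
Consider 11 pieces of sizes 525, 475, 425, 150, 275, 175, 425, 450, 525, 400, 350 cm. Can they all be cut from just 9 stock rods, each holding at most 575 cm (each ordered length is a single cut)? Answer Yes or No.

Yes

A valid assignment using 9 stock rods:
  stock rod 1: 525 = 525
  stock rod 2: 525 = 525
  stock rod 3: 475 = 475
  stock rod 4: 450 = 450
  stock rod 5: 425 + 150 = 575
  stock rod 6: 425 = 425
  stock rod 7: 400 + 175 = 575
  stock rod 8: 350 = 350
  stock rod 9: 275 = 275
Every load is within 575 cm, so 9 stock rods suffice.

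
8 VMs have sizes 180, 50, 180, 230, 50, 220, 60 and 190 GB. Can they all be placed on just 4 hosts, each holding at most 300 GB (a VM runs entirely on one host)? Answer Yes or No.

No

Total = 1160 GB; ⌈1160/300⌉ = 4.
5 VMs each exceed half the capacity and cannot share a host, forcing at least 5 hosts.
At least 5 hosts are required, but only 4 are allowed.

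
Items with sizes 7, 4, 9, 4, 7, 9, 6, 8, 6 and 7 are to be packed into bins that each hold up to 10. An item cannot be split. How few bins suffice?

8

Total = 9 + 9 + 8 + 7 + 7 + 7 + 6 + 6 + 4 + 4 = 67.
Lower bound: ⌈67/10⌉ = 7 bins.
Also, 8 items each exceed 5, and no two of those can share a bin, so at least 8 bins are needed.
A packing using 8 bins:
  bin 1: 9 = 9
  bin 2: 9 = 9
  bin 3: 8 = 8
  bin 4: 7 = 7
  bin 5: 7 = 7
  bin 6: 7 = 7
  bin 7: 6 + 4 = 10
  bin 8: 6 + 4 = 10
This matches the lower bound, so 8 is optimal.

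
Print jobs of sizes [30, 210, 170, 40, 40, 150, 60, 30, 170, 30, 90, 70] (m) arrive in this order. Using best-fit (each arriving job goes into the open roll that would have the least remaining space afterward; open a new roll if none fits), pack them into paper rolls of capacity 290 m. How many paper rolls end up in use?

  30 → roll 1 (new)  [load 30/290]
  210 → roll 1  [load 240/290]
  170 → roll 2 (new)  [load 170/290]
  40 → roll 1  [load 280/290]
  40 → roll 2  [load 210/290]
  150 → roll 3 (new)  [load 150/290]
  60 → roll 2  [load 270/290]
  30 → roll 3  [load 180/290]
  170 → roll 4 (new)  [load 170/290]
  30 → roll 3  [load 210/290]
  90 → roll 4  [load 260/290]
  70 → roll 3  [load 280/290]
4 paper rolls opened.

4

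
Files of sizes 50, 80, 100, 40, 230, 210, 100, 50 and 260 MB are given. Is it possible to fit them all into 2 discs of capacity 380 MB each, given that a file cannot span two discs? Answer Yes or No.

Total = 1120 MB; ⌈1120/380⌉ = 3.
At least 3 discs are required, but only 2 are allowed.

No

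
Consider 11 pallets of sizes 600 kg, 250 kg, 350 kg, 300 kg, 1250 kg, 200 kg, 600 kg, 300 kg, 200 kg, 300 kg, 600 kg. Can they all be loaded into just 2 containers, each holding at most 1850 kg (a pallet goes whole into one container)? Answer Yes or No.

Total = 4950 kg; ⌈4950/1850⌉ = 3.
At least 3 containers are required, but only 2 are allowed.

No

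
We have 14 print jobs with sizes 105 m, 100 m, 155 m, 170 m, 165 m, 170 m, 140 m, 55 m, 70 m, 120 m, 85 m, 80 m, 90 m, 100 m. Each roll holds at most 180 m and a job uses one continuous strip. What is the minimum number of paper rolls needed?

Total = 170 + 170 + 165 + 155 + 140 + 120 + 105 + 100 + 100 + 90 + 85 + 80 + 70 + 55 = 1605 m.
Lower bound: ⌈1605/180⌉ = 9 paper rolls.
A packing using 10 paper rolls:
  roll 1: 170 = 170
  roll 2: 170 = 170
  roll 3: 165 = 165
  roll 4: 155 = 155
  roll 5: 140 = 140
  roll 6: 120 + 55 = 175
  roll 7: 105 + 70 = 175
  roll 8: 100 + 80 = 180
  roll 9: 100 = 100
  roll 10: 90 + 85 = 175
No arrangement into 9 paper rolls stays within capacity, so 10 is optimal.

10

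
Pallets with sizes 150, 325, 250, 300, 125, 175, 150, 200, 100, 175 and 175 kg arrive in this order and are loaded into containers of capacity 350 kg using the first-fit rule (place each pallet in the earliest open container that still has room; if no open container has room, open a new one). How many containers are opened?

7

  150 → container 1 (new)  [load 150/350]
  325 → container 2 (new)  [load 325/350]
  250 → container 3 (new)  [load 250/350]
  300 → container 4 (new)  [load 300/350]
  125 → container 1  [load 275/350]
  175 → container 5 (new)  [load 175/350]
  150 → container 5  [load 325/350]
  200 → container 6 (new)  [load 200/350]
  100 → container 3  [load 350/350]
  175 → container 7 (new)  [load 175/350]
  175 → container 7  [load 350/350]
7 containers opened.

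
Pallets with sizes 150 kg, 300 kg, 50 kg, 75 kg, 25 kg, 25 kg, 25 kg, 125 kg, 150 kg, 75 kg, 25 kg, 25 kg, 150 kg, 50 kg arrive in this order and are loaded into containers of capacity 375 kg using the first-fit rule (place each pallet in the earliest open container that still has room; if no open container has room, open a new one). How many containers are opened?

  150 → container 1 (new)  [load 150/375]
  300 → container 2 (new)  [load 300/375]
  50 → container 1  [load 200/375]
  75 → container 1  [load 275/375]
  25 → container 1  [load 300/375]
  25 → container 1  [load 325/375]
  25 → container 1  [load 350/375]
  125 → container 3 (new)  [load 125/375]
  150 → container 3  [load 275/375]
  75 → container 2  [load 375/375]
  25 → container 1  [load 375/375]
  25 → container 3  [load 300/375]
  150 → container 4 (new)  [load 150/375]
  50 → container 3  [load 350/375]
4 containers opened.

4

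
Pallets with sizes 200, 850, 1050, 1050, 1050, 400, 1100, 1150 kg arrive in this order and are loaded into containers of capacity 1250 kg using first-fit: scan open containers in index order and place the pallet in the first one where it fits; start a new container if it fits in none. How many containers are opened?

  200 → container 1 (new)  [load 200/1250]
  850 → container 1  [load 1050/1250]
  1050 → container 2 (new)  [load 1050/1250]
  1050 → container 3 (new)  [load 1050/1250]
  1050 → container 4 (new)  [load 1050/1250]
  400 → container 5 (new)  [load 400/1250]
  1100 → container 6 (new)  [load 1100/1250]
  1150 → container 7 (new)  [load 1150/1250]
7 containers opened.

7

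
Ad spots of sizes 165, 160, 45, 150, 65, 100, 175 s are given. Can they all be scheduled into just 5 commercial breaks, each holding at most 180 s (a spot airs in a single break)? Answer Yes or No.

No

Total = 860 s; ⌈860/180⌉ = 5.
The bound of 5 does not rule out 5, but exhaustive search shows no assignment into 5 commercial breaks of capacity 180 s exists — the minimum is 6.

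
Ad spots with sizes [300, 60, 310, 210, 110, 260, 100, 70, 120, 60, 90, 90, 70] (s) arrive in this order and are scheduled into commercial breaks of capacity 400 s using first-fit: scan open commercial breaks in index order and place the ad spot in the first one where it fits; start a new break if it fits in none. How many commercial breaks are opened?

5

  300 → break 1 (new)  [load 300/400]
  60 → break 1  [load 360/400]
  310 → break 2 (new)  [load 310/400]
  210 → break 3 (new)  [load 210/400]
  110 → break 3  [load 320/400]
  260 → break 4 (new)  [load 260/400]
  100 → break 4  [load 360/400]
  70 → break 2  [load 380/400]
  120 → break 5 (new)  [load 120/400]
  60 → break 3  [load 380/400]
  90 → break 5  [load 210/400]
  90 → break 5  [load 300/400]
  70 → break 5  [load 370/400]
5 commercial breaks opened.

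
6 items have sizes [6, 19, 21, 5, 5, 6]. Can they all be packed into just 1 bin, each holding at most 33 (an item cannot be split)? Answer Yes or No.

Total = 62; ⌈62/33⌉ = 2.
At least 2 bins are required, but only 1 is allowed.

No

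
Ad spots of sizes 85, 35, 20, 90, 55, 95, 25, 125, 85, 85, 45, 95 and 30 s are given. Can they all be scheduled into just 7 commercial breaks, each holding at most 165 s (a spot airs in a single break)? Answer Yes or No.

Yes

A valid assignment using 7 commercial breaks:
  break 1: 125 + 35 = 160
  break 2: 95 + 55 = 150
  break 3: 95 + 45 + 25 = 165
  break 4: 90 + 30 + 20 = 140
  break 5: 85 = 85
  break 6: 85 = 85
  break 7: 85 = 85
Every load is within 165 s, so 7 commercial breaks suffice.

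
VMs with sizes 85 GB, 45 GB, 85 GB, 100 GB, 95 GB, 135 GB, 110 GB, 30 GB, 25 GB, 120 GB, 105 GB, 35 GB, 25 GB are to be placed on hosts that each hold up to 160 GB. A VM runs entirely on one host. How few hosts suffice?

Total = 135 + 120 + 110 + 105 + 100 + 95 + 85 + 85 + 45 + 35 + 30 + 25 + 25 = 995 GB.
Lower bound: ⌈995/160⌉ = 7 hosts.
Also, 8 VMs each exceed 80 GB, and no two of those can share a host, so at least 8 hosts are needed.
A packing using 8 hosts:
  host 1: 135 + 25 = 160
  host 2: 120 + 35 = 155
  host 3: 110 + 45 = 155
  host 4: 105 + 30 + 25 = 160
  host 5: 100 = 100
  host 6: 95 = 95
  host 7: 85 = 85
  host 8: 85 = 85
This matches the lower bound, so 8 is optimal.

8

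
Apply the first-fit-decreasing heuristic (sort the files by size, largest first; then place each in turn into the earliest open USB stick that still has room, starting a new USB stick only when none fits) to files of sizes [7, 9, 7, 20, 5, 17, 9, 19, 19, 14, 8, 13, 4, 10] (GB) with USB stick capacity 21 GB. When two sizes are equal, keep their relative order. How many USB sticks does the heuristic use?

8

Sorted descending: 20, 19, 19, 17, 14, 13, 10, 9, 9, 8, 7, 7, 5, 4.
  20 → USB stick 1 (new)  [load 20/21]
  19 → USB stick 2 (new)  [load 19/21]
  19 → USB stick 3 (new)  [load 19/21]
  17 → USB stick 4 (new)  [load 17/21]
  14 → USB stick 5 (new)  [load 14/21]
  13 → USB stick 6 (new)  [load 13/21]
  10 → USB stick 7 (new)  [load 10/21]
  9 → USB stick 7  [load 19/21]
  9 → USB stick 8 (new)  [load 9/21]
  8 → USB stick 6  [load 21/21]
  7 → USB stick 5  [load 21/21]
  7 → USB stick 8  [load 16/21]
  5 → USB stick 8  [load 21/21]
  4 → USB stick 4  [load 21/21]
8 USB sticks opened.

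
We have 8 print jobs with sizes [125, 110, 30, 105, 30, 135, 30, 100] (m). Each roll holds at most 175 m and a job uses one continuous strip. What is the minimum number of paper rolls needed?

Total = 135 + 125 + 110 + 105 + 100 + 30 + 30 + 30 = 665 m.
Lower bound: ⌈665/175⌉ = 4 paper rolls.
Also, 5 print jobs each exceed 175/2 m, and no two of those can share a roll, so at least 5 paper rolls are needed.
A packing using 5 paper rolls:
  roll 1: 135 + 30 = 165
  roll 2: 125 + 30 = 155
  roll 3: 110 + 30 = 140
  roll 4: 105 = 105
  roll 5: 100 = 100
This matches the lower bound, so 5 is optimal.

5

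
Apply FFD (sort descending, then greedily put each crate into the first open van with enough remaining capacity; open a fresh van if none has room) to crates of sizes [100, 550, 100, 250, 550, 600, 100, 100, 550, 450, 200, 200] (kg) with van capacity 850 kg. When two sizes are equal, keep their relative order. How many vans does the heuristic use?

Sorted descending: 600, 550, 550, 550, 450, 250, 200, 200, 100, 100, 100, 100.
  600 → van 1 (new)  [load 600/850]
  550 → van 2 (new)  [load 550/850]
  550 → van 3 (new)  [load 550/850]
  550 → van 4 (new)  [load 550/850]
  450 → van 5 (new)  [load 450/850]
  250 → van 1  [load 850/850]
  200 → van 2  [load 750/850]
  200 → van 3  [load 750/850]
  100 → van 2  [load 850/850]
  100 → van 3  [load 850/850]
  100 → van 4  [load 650/850]
  100 → van 4  [load 750/850]
5 vans opened.

5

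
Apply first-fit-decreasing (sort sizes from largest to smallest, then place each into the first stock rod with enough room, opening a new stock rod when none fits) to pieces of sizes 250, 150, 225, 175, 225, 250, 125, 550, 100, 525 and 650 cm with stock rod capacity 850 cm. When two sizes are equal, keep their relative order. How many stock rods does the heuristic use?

Sorted descending: 650, 550, 525, 250, 250, 225, 225, 175, 150, 125, 100.
  650 → stock rod 1 (new)  [load 650/850]
  550 → stock rod 2 (new)  [load 550/850]
  525 → stock rod 3 (new)  [load 525/850]
  250 → stock rod 2  [load 800/850]
  250 → stock rod 3  [load 775/850]
  225 → stock rod 4 (new)  [load 225/850]
  225 → stock rod 4  [load 450/850]
  175 → stock rod 1  [load 825/850]
  150 → stock rod 4  [load 600/850]
  125 → stock rod 4  [load 725/850]
  100 → stock rod 4  [load 825/850]
4 stock rods opened.

4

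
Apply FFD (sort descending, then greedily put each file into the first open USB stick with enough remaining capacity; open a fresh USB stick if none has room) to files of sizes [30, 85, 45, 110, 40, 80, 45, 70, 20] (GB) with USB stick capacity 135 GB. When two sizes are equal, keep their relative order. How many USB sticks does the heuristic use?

Sorted descending: 110, 85, 80, 70, 45, 45, 40, 30, 20.
  110 → USB stick 1 (new)  [load 110/135]
  85 → USB stick 2 (new)  [load 85/135]
  80 → USB stick 3 (new)  [load 80/135]
  70 → USB stick 4 (new)  [load 70/135]
  45 → USB stick 2  [load 130/135]
  45 → USB stick 3  [load 125/135]
  40 → USB stick 4  [load 110/135]
  30 → USB stick 5 (new)  [load 30/135]
  20 → USB stick 1  [load 130/135]
5 USB sticks opened.

5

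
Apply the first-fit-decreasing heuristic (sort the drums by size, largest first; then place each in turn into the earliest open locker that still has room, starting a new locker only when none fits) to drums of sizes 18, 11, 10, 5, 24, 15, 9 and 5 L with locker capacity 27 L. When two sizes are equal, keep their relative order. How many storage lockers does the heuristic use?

Sorted descending: 24, 18, 15, 11, 10, 9, 5, 5.
  24 → locker 1 (new)  [load 24/27]
  18 → locker 2 (new)  [load 18/27]
  15 → locker 3 (new)  [load 15/27]
  11 → locker 3  [load 26/27]
  10 → locker 4 (new)  [load 10/27]
  9 → locker 2  [load 27/27]
  5 → locker 4  [load 15/27]
  5 → locker 4  [load 20/27]
4 storage lockers opened.

4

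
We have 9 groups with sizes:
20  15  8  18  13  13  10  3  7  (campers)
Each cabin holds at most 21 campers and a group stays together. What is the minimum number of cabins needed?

Total = 20 + 18 + 15 + 13 + 13 + 10 + 8 + 7 + 3 = 107 campers.
Lower bound: ⌈107/21⌉ = 6 cabins.
A packing using 6 cabins:
  cabin 1: 20 = 20
  cabin 2: 18 + 3 = 21
  cabin 3: 15 = 15
  cabin 4: 13 + 8 = 21
  cabin 5: 13 + 7 = 20
  cabin 6: 10 = 10
This matches the lower bound, so 6 is optimal.

6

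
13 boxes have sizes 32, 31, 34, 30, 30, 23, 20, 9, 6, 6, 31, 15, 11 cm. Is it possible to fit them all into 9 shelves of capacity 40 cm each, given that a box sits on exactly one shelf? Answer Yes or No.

A valid assignment using 8 shelves:
  shelf 1: 34 + 6 = 40
  shelf 2: 32 + 6 = 38
  shelf 3: 31 + 9 = 40
  shelf 4: 31 = 31
  shelf 5: 30 = 30
  shelf 6: 30 = 30
  shelf 7: 23 + 15 = 38
  shelf 8: 20 + 11 = 31
That uses only 8 ≤ 9, so 9 shelves are enough.

Yes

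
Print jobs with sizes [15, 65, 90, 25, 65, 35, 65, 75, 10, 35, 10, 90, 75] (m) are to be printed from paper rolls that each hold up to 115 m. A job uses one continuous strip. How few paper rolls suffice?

7

Total = 90 + 90 + 75 + 75 + 65 + 65 + 65 + 35 + 35 + 25 + 15 + 10 + 10 = 655 m.
Lower bound: ⌈655/115⌉ = 6 paper rolls.
Also, 7 print jobs each exceed 115/2 m, and no two of those can share a roll, so at least 7 paper rolls are needed.
A packing using 7 paper rolls:
  roll 1: 90 + 25 = 115
  roll 2: 90 + 15 + 10 = 115
  roll 3: 75 + 35 = 110
  roll 4: 75 + 35 = 110
  roll 5: 65 + 10 = 75
  roll 6: 65 = 65
  roll 7: 65 = 65
This matches the lower bound, so 7 is optimal.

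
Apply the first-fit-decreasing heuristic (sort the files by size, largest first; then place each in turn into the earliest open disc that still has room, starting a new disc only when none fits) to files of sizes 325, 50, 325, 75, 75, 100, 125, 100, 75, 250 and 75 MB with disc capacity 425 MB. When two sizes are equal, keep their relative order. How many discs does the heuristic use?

4

Sorted descending: 325, 325, 250, 125, 100, 100, 75, 75, 75, 75, 50.
  325 → disc 1 (new)  [load 325/425]
  325 → disc 2 (new)  [load 325/425]
  250 → disc 3 (new)  [load 250/425]
  125 → disc 3  [load 375/425]
  100 → disc 1  [load 425/425]
  100 → disc 2  [load 425/425]
  75 → disc 4 (new)  [load 75/425]
  75 → disc 4  [load 150/425]
  75 → disc 4  [load 225/425]
  75 → disc 4  [load 300/425]
  50 → disc 3  [load 425/425]
4 discs opened.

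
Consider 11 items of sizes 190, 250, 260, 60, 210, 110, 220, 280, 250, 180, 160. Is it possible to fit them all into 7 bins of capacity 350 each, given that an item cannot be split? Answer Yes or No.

No

Total = 2170; ⌈2170/350⌉ = 7.
8 items each exceed half the capacity and cannot share a bin, forcing at least 8 bins.
At least 8 bins are required, but only 7 are allowed.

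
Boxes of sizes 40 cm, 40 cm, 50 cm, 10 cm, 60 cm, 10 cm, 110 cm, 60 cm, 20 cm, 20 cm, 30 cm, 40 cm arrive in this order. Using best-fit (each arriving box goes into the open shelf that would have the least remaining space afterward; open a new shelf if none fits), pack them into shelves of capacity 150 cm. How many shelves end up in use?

4

  40 → shelf 1 (new)  [load 40/150]
  40 → shelf 1  [load 80/150]
  50 → shelf 1  [load 130/150]
  10 → shelf 1  [load 140/150]
  60 → shelf 2 (new)  [load 60/150]
  10 → shelf 1  [load 150/150]
  110 → shelf 3 (new)  [load 110/150]
  60 → shelf 2  [load 120/150]
  20 → shelf 2  [load 140/150]
  20 → shelf 3  [load 130/150]
  30 → shelf 4 (new)  [load 30/150]
  40 → shelf 4  [load 70/150]
4 shelves opened.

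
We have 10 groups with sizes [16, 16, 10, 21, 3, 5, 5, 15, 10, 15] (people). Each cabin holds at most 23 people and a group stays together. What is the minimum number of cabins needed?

Total = 21 + 16 + 16 + 15 + 15 + 10 + 10 + 5 + 5 + 3 = 116 people.
Lower bound: ⌈116/23⌉ = 6 cabins.
A packing using 6 cabins:
  cabin 1: 21 = 21
  cabin 2: 16 + 5 = 21
  cabin 3: 16 + 5 = 21
  cabin 4: 15 + 3 = 18
  cabin 5: 15 = 15
  cabin 6: 10 + 10 = 20
This matches the lower bound, so 6 is optimal.

6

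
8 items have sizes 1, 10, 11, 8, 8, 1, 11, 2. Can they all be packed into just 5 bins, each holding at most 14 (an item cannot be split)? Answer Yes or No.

A valid assignment using 5 bins:
  bin 1: 11 + 2 + 1 = 14
  bin 2: 11 + 1 = 12
  bin 3: 10 = 10
  bin 4: 8 = 8
  bin 5: 8 = 8
Every load is within 14, so 5 bins suffice.

Yes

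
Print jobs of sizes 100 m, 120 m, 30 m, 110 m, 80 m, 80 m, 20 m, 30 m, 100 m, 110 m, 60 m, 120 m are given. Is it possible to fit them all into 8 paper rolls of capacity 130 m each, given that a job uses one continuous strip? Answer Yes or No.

Total = 960 m; ⌈960/130⌉ = 8.
The bound of 8 does not rule out 8, but exhaustive search shows no assignment into 8 paper rolls of capacity 130 m exists — the minimum is 9.

No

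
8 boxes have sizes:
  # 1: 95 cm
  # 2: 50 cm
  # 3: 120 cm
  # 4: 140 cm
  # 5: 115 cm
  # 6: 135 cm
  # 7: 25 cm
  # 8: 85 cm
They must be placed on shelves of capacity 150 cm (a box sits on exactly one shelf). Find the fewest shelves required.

6

Total = 140 + 135 + 120 + 115 + 95 + 85 + 50 + 25 = 765 cm.
Lower bound: ⌈765/150⌉ = 6 shelves.
A packing using 6 shelves:
  shelf 1: 140 = 140
  shelf 2: 135 = 135
  shelf 3: 120 + 25 = 145
  shelf 4: 115 = 115
  shelf 5: 95 + 50 = 145
  shelf 6: 85 = 85
This matches the lower bound, so 6 is optimal.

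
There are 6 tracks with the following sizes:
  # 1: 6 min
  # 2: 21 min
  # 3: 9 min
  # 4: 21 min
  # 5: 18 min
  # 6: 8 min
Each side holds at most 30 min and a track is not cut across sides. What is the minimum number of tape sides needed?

Total = 21 + 21 + 18 + 9 + 8 + 6 = 83 min.
Lower bound: ⌈83/30⌉ = 3 tape sides.
A packing using 3 tape sides:
  side 1: 21 + 9 = 30
  side 2: 21 + 8 = 29
  side 3: 18 + 6 = 24
This matches the lower bound, so 3 is optimal.

3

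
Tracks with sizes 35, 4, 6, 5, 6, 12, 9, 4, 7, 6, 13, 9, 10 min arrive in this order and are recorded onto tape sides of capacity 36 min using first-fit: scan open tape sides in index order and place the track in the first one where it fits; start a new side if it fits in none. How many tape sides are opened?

  35 → side 1 (new)  [load 35/36]
  4 → side 2 (new)  [load 4/36]
  6 → side 2  [load 10/36]
  5 → side 2  [load 15/36]
  6 → side 2  [load 21/36]
  12 → side 2  [load 33/36]
  9 → side 3 (new)  [load 9/36]
  4 → side 3  [load 13/36]
  7 → side 3  [load 20/36]
  6 → side 3  [load 26/36]
  13 → side 4 (new)  [load 13/36]
  9 → side 3  [load 35/36]
  10 → side 4  [load 23/36]
4 tape sides opened.

4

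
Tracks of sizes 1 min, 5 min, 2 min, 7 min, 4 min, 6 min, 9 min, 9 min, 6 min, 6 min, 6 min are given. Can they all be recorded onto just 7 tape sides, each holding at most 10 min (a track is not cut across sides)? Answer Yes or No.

Total = 61 min; ⌈61/10⌉ = 7.
The bound of 7 does not rule out 7, but exhaustive search shows no assignment into 7 tape sides of capacity 10 min exists — the minimum is 8.

No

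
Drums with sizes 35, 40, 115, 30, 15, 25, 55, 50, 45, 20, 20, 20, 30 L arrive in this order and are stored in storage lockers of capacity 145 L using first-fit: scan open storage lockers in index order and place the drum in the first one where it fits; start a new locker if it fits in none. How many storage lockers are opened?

  35 → locker 1 (new)  [load 35/145]
  40 → locker 1  [load 75/145]
  115 → locker 2 (new)  [load 115/145]
  30 → locker 1  [load 105/145]
  15 → locker 1  [load 120/145]
  25 → locker 1  [load 145/145]
  55 → locker 3 (new)  [load 55/145]
  50 → locker 3  [load 105/145]
  45 → locker 4 (new)  [load 45/145]
  20 → locker 2  [load 135/145]
  20 → locker 3  [load 125/145]
  20 → locker 3  [load 145/145]
  30 → locker 4  [load 75/145]
4 storage lockers opened.

4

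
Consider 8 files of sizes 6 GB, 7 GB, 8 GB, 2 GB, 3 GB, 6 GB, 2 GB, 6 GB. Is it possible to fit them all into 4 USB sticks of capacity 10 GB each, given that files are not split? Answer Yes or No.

No

Total = 40 GB; ⌈40/10⌉ = 4.
5 files each exceed half the capacity and cannot share a USB stick, forcing at least 5 USB sticks.
At least 5 USB sticks are required, but only 4 are allowed.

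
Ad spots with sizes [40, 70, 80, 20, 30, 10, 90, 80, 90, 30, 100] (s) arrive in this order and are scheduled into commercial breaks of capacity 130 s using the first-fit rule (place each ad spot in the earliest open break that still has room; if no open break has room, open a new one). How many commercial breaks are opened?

6

  40 → break 1 (new)  [load 40/130]
  70 → break 1  [load 110/130]
  80 → break 2 (new)  [load 80/130]
  20 → break 1  [load 130/130]
  30 → break 2  [load 110/130]
  10 → break 2  [load 120/130]
  90 → break 3 (new)  [load 90/130]
  80 → break 4 (new)  [load 80/130]
  90 → break 5 (new)  [load 90/130]
  30 → break 3  [load 120/130]
  100 → break 6 (new)  [load 100/130]
6 commercial breaks opened.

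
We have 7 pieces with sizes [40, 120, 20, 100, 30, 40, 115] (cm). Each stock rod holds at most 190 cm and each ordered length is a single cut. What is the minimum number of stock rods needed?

3

Total = 120 + 115 + 100 + 40 + 40 + 30 + 20 = 465 cm.
Lower bound: ⌈465/190⌉ = 3 stock rods.
A packing using 3 stock rods:
  stock rod 1: 120 + 40 + 30 = 190
  stock rod 2: 115 + 40 + 20 = 175
  stock rod 3: 100 = 100
This matches the lower bound, so 3 is optimal.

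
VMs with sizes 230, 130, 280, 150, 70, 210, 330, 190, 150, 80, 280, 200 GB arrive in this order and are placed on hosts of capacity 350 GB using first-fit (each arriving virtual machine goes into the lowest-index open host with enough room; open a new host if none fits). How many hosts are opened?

  230 → host 1 (new)  [load 230/350]
  130 → host 2 (new)  [load 130/350]
  280 → host 3 (new)  [load 280/350]
  150 → host 2  [load 280/350]
  70 → host 1  [load 300/350]
  210 → host 4 (new)  [load 210/350]
  330 → host 5 (new)  [load 330/350]
  190 → host 6 (new)  [load 190/350]
  150 → host 6  [load 340/350]
  80 → host 4  [load 290/350]
  280 → host 7 (new)  [load 280/350]
  200 → host 8 (new)  [load 200/350]
8 hosts opened.

8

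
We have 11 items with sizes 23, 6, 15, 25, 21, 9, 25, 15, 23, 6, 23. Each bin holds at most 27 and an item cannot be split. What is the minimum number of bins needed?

Total = 25 + 25 + 23 + 23 + 23 + 21 + 15 + 15 + 9 + 6 + 6 = 191.
Lower bound: ⌈191/27⌉ = 8 bins.
A packing using 8 bins:
  bin 1: 25 = 25
  bin 2: 25 = 25
  bin 3: 23 = 23
  bin 4: 23 = 23
  bin 5: 23 = 23
  bin 6: 21 + 6 = 27
  bin 7: 15 + 9 = 24
  bin 8: 15 + 6 = 21
This matches the lower bound, so 8 is optimal.

8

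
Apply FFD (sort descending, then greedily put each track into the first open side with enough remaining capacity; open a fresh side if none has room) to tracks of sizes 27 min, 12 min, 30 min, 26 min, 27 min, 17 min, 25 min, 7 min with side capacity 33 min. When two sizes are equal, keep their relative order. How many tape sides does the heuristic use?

6

Sorted descending: 30, 27, 27, 26, 25, 17, 12, 7.
  30 → side 1 (new)  [load 30/33]
  27 → side 2 (new)  [load 27/33]
  27 → side 3 (new)  [load 27/33]
  26 → side 4 (new)  [load 26/33]
  25 → side 5 (new)  [load 25/33]
  17 → side 6 (new)  [load 17/33]
  12 → side 6  [load 29/33]
  7 → side 4  [load 33/33]
6 tape sides opened.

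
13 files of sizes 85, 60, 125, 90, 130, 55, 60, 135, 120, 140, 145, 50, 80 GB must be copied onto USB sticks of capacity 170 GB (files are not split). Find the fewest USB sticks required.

9

Total = 145 + 140 + 135 + 130 + 125 + 120 + 90 + 85 + 80 + 60 + 60 + 55 + 50 = 1275 GB.
Lower bound: ⌈1275/170⌉ = 8 USB sticks.
A packing using 9 USB sticks:
  USB stick 1: 145 = 145
  USB stick 2: 140 = 140
  USB stick 3: 135 = 135
  USB stick 4: 130 = 130
  USB stick 5: 125 = 125
  USB stick 6: 120 + 50 = 170
  USB stick 7: 90 + 80 = 170
  USB stick 8: 85 + 60 = 145
  USB stick 9: 60 + 55 = 115
No arrangement into 8 USB sticks stays within capacity, so 9 is optimal.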